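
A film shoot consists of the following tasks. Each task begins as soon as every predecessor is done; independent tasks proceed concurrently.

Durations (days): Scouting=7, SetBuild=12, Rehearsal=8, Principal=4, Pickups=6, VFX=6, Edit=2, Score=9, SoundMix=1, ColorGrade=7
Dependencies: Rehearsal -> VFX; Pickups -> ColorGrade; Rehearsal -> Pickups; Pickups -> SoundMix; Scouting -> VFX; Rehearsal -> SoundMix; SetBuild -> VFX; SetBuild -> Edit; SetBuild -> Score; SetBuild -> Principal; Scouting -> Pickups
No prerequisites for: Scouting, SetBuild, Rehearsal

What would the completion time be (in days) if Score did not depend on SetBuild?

Before: longest chain SetBuild→Score = 12+9 = 21, finish 21.
Without SetBuild→Score, Score's earliest start moves from 12 to 0.
New critical path: Rehearsal→Pickups→ColorGrade = 8+6+7 = 21 ⇒ 21 days.

21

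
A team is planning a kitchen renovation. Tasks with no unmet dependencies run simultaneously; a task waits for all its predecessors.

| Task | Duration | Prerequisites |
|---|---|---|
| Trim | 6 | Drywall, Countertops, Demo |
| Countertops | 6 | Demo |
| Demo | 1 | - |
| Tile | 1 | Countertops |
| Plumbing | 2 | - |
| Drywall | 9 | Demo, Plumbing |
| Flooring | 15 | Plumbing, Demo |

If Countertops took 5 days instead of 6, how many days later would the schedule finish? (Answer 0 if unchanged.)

Critical path before the change: Plumbing→Drywall→Trim = 2+9+6 = 17 giving 17 days.
The longest path through Countertops is only 13 days, so Countertops has float 4.
That remains the longest chain; total 17 days.
Change in finish: 17 − 17 = +0 days.

0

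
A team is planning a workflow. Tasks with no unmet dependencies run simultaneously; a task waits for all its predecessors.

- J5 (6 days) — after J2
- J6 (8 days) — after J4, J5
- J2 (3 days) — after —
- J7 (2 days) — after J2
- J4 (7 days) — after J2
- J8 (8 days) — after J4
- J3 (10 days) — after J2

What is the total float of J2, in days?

0

Critical path: J2→J4→J6 = 3+7+8 = 18, so the finish is 18 days.
J2 finishes as early as 3 and must finish by 3.
Float = 18 − 18 = 0.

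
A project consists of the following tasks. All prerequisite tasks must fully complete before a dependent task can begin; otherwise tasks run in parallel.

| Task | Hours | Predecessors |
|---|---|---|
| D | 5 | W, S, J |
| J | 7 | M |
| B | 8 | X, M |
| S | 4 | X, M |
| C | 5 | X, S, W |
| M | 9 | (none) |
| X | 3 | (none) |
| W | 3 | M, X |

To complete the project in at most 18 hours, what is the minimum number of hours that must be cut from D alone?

3

Current finish: 21 hours; target: 18.
D is on every critical path, so each hour cut from D cuts the finish by one (this holds down to a finish of 18).
Need 21 − 18 = 3 hours off D → D becomes 2 hours, finish becomes 18.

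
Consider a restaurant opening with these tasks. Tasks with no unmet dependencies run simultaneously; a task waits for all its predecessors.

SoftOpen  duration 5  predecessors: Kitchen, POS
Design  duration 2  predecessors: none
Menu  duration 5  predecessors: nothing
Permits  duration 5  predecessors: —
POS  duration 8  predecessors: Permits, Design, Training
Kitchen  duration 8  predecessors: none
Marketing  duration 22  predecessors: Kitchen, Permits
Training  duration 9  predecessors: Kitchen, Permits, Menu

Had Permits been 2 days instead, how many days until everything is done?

30

The binding path is Kitchen→Training→POS→SoftOpen = 8+9+8+5 = 30; finish at 30 days.
Permits is off the critical path — its longest chain is 27 days, giving 3 of slack.
The critical path is still Kitchen→Training→POS→SoftOpen; finish is now 30 days.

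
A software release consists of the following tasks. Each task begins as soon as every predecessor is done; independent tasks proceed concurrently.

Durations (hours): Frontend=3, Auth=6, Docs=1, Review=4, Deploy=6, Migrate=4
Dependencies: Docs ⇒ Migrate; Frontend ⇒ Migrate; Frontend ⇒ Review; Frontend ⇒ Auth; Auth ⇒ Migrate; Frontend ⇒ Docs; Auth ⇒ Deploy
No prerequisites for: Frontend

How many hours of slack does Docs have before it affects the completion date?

The longest chain is Frontend→Auth→Deploy = 3+6+6 = 15; overall finish 15 hours.
The longest chain containing Docs totals 8 hours.
Float = 15 − 8 = 7.

7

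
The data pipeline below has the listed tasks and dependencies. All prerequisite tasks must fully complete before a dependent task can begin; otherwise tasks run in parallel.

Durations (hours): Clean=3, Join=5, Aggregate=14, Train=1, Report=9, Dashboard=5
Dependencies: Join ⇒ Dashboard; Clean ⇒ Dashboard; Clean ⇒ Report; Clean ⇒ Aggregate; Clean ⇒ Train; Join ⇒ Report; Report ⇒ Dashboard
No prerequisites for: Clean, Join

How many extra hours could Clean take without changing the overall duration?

Join→Report→Dashboard = 5+9+5 = 19 sets the makespan at 19 hours.
The longest chain containing Clean totals 17 hours.
Float = 19 − 17 = 2.

2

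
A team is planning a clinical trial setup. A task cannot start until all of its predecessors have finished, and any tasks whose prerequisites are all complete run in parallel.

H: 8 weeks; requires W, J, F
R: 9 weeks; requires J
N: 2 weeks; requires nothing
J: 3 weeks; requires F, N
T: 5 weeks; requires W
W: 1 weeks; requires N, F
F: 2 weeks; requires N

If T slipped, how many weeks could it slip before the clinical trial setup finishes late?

N→F→J→R = 2+2+3+9 = 16 sets the makespan at 16 weeks.
T finishes as early as 10 and must finish by 16.
Float = 16 − 10 = 6.

6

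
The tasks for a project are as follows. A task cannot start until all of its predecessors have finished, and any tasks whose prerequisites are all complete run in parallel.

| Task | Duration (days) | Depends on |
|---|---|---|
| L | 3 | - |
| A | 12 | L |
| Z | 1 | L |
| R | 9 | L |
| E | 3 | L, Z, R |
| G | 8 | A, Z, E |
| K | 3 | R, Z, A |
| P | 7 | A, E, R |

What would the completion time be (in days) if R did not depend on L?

With the dependency in place, L→A→G = 3+12+8 = 23 sets the finish at 23 days.
Without L→R, R's earliest start moves from 3 to 0.
After: L→A→G = 3+12+8 = 23 → 23 days.

23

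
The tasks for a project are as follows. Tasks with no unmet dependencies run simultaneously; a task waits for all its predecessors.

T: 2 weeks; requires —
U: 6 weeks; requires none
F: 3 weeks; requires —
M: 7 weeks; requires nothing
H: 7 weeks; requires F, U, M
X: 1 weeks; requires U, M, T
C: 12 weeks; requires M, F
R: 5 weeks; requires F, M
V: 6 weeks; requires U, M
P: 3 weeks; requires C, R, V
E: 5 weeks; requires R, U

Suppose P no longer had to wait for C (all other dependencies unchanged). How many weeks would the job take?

Original critical path: M→C→P = 7+12+3 = 22 ⇒ 22 weeks.
Without C→P, P's earliest start moves from 19 to 13.
After: M→C = 7+12 = 19 → 19 weeks.

19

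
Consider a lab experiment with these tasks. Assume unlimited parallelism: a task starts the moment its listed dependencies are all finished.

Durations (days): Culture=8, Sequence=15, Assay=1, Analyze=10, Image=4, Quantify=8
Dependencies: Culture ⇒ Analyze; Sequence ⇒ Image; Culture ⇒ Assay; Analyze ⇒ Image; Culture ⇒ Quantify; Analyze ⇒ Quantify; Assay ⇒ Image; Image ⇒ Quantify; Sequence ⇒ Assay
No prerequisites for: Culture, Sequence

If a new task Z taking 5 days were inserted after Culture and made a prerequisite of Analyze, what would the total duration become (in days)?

35

Originally the lab experiment takes 30 days.
With Z inserted, Analyze now waits for max(Culture, Z).
New critical path: Culture→Z→Analyze→Image→Quantify = 8+5+10+4+8 = 35 ⇒ 35 days.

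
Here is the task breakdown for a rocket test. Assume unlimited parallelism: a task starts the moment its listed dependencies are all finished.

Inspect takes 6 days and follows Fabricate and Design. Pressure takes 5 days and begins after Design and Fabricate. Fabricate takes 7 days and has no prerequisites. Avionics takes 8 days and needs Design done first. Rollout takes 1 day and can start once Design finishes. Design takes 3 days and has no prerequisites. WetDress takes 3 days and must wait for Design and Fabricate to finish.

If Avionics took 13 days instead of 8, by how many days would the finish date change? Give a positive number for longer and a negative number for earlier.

As given, the longest chain is Fabricate→Inspect = 7+6 = 13, so the finish is 13 days.
The longest path through Avionics is only 11 days, so Avionics has float 2.
Now Design→Avionics = 3+13 = 16 is longest, so the finish becomes 16 days.
Change in finish: 16 − 13 = +3 days.

3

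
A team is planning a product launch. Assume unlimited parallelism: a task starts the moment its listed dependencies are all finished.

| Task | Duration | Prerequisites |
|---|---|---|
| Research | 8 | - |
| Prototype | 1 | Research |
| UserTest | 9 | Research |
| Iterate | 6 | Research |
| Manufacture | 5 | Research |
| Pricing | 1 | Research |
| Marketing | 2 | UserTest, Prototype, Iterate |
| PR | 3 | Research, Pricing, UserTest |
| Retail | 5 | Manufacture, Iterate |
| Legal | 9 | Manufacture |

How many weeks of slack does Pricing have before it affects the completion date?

Critical path: Research→Manufacture→Legal = 8+5+9 = 22, so the finish is 22 weeks.
The longest chain containing Pricing totals 12 weeks.
So Pricing can slip 19 − 9 = 10 weeks.

10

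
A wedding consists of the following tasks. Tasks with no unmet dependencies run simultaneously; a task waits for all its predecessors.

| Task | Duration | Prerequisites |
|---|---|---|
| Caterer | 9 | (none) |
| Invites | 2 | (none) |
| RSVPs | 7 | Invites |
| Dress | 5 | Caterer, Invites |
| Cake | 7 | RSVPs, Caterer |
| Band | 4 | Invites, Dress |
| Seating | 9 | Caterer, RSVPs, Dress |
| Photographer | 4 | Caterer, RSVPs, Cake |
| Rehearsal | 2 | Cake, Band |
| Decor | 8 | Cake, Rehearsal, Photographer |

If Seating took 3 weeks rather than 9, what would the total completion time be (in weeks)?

28

Baseline: Caterer→Dress→Band→Rehearsal→Decor = 9+5+4+2+8 = 28 → 28 weeks.
Seating is off the critical path — its longest chain is 23 weeks, giving 5 of slack.
No other chain overtakes it, so the finish is 28 weeks.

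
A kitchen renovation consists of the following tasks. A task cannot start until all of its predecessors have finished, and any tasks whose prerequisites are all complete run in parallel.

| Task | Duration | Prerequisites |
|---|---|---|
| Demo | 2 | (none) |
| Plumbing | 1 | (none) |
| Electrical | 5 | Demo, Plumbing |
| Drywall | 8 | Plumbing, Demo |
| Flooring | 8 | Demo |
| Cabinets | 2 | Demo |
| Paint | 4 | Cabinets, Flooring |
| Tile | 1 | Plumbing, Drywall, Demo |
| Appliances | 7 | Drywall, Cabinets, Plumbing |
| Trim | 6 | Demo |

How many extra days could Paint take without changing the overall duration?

Critical path: Demo→Drywall→Appliances = 2+8+7 = 17, so the finish is 17 days.
Paint finishes as early as 14 and must finish by 17.
Slack of Paint = 13 − 10 = 3 days.

3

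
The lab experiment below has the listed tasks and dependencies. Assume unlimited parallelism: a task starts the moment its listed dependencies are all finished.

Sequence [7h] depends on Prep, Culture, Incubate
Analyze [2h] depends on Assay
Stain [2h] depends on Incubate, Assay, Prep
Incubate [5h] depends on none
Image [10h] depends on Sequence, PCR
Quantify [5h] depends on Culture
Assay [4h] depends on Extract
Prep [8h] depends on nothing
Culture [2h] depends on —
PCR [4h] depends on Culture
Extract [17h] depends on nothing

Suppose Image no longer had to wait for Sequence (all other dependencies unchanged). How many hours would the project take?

23

Before: longest chain Prep→Sequence→Image = 8+7+10 = 25, finish 25.
Without Sequence→Image, Image's earliest start moves from 15 to 6.
The longest chain is now Extract→Assay→Analyze = 17+4+2 = 23, so the project takes 23 hours.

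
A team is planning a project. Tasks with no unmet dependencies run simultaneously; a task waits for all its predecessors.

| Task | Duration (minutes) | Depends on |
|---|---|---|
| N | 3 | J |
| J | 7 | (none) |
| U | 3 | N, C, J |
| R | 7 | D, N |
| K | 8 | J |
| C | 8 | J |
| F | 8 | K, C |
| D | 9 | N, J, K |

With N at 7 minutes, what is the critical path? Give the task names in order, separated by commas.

J, K, D, R

Actual critical path: J→K→D→R = 7+8+9+7 = 31 ⇒ 31 minutes.
N is off the critical path — its longest chain is 26 minutes, giving 5 of slack.
The critical path is still J→K→D→R; finish is now 31 minutes.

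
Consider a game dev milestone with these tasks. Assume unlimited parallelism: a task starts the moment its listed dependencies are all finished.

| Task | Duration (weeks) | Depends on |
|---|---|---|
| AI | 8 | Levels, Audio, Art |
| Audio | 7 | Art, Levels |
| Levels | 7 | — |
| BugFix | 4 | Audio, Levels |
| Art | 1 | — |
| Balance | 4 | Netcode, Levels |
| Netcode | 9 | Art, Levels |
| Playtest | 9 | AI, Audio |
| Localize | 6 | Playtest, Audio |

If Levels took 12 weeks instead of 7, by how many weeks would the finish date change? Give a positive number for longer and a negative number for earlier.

Actual critical path: Levels→Audio→AI→Playtest→Localize = 7+7+8+9+6 = 37 ⇒ 37 weeks.
Since Levels is critical, the +5 change carries straight to that chain (now 42 weeks).
That remains the longest chain; total 42 weeks.
Change in finish: 42 − 37 = +5 weeks.

5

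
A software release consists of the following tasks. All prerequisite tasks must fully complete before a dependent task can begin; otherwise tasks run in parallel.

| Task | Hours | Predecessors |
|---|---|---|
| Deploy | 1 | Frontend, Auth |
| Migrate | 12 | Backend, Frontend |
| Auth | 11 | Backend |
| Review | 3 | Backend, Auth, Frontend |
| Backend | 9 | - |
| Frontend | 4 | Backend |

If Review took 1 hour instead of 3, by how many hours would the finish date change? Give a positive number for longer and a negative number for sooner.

Actual critical path: Backend→Frontend→Migrate = 9+4+12 = 25 ⇒ 25 hours.
Review is off the critical path — its longest chain is 23 hours, giving 2 of slack.
No other chain overtakes it, so the finish is 25 hours.
Change in finish: 25 − 25 = +0 hours.

0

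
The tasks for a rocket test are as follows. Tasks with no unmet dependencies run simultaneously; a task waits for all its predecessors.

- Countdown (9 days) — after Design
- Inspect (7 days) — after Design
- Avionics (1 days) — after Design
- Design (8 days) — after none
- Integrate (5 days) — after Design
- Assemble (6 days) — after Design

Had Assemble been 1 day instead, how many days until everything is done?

17

Critical path before the change: Design→Countdown = 8+9 = 17 giving 17 days.
Assemble is off the critical path — its longest chain is 14 days, giving 3 of slack.
That remains the longest chain; total 17 days.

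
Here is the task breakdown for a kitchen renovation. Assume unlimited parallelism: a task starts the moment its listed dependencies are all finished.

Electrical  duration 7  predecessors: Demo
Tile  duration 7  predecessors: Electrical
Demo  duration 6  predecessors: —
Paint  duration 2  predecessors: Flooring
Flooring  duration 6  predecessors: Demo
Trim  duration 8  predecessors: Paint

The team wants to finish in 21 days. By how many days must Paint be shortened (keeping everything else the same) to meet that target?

1

Current finish: 22 days; target: 21.
Paint is on every critical path, so each day cut from Paint cuts the finish by one (this holds down to a finish of 21).
Need 22 − 21 = 1 day off Paint → Paint becomes 1 day, finish becomes 21.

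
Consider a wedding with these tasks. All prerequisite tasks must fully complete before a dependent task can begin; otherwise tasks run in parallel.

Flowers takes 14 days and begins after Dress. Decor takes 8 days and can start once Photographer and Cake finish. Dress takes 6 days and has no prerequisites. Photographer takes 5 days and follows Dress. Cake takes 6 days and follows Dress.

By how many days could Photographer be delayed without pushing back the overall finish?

Critical path: Dress→Flowers = 6+14 = 20, so the finish is 20 days.
Longest path through Photographer: 19 days (earliest finish 11, latest finish 12).
Slack of Photographer = 7 − 6 = 1 day.

1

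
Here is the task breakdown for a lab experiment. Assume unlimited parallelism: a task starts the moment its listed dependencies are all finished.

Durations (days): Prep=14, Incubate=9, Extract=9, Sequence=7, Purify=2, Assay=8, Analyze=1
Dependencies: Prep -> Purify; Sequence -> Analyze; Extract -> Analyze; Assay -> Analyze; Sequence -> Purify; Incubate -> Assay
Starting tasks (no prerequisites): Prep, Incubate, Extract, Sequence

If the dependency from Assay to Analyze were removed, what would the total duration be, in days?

With the dependency in place, Incubate→Assay→Analyze = 9+8+1 = 18 sets the finish at 18 days.
Without Assay→Analyze, Analyze's earliest start moves from 17 to 9.
The longest chain is now Incubate→Assay = 9+8 = 17, so the plan takes 17 days.

17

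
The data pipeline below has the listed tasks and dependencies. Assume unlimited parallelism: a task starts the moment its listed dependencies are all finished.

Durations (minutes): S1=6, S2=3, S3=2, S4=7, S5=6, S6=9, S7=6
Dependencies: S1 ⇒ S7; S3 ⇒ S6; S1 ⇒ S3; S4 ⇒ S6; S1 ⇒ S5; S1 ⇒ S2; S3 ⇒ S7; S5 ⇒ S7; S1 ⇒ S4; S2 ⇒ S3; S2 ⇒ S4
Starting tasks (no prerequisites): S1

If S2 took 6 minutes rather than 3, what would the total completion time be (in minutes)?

28

Baseline: S1→S2→S4→S6 = 6+3+7+9 = 25 → 25 minutes.
S2 is on the critical path; changing it to 6 makes that path 28 minutes.
That remains the longest chain; total 28 minutes.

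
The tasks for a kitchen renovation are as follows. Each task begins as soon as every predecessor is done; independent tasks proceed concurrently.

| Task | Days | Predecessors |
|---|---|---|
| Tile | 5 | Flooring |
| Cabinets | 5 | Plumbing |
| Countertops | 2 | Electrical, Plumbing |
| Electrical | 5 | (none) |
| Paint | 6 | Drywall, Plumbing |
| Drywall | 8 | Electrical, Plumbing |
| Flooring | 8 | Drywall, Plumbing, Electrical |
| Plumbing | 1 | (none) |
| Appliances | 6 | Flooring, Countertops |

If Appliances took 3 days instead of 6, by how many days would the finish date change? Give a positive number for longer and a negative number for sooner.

-1

As given, the longest chain is Electrical→Drywall→Flooring→Appliances = 5+8+8+6 = 27, so the finish is 27 days.
Appliances lies on that path, so at 3 days the path becomes 24 days.
Now Electrical→Drywall→Flooring→Tile = 5+8+8+5 = 26 is longest, so the finish becomes 26 days.
Change in finish: 26 − 27 = -1 days.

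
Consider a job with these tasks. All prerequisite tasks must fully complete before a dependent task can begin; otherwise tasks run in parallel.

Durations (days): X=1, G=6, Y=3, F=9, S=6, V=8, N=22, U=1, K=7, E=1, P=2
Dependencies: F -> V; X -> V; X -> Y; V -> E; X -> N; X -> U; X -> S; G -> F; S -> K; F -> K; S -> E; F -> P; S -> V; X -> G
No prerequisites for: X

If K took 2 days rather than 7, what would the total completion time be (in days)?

Actual critical path: X→G→F→V→E = 1+6+9+8+1 = 25 ⇒ 25 days.
K has 2 days of float (longest path through it is 23).
The critical path is still X→G→F→V→E; finish is now 25 days.

25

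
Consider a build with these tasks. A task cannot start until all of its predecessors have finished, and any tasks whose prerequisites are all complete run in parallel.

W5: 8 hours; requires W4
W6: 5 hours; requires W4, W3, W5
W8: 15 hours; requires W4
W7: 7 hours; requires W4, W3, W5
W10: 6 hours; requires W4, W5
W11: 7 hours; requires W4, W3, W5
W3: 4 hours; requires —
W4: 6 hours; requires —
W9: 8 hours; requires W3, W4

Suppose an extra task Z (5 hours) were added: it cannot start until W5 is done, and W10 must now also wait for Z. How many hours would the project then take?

25

Originally the project takes 21 hours.
With Z inserted, W10 now waits for max(W4, W5, Z).
New critical path: W4→W5→Z→W10 = 6+8+5+6 = 25 ⇒ 25 hours.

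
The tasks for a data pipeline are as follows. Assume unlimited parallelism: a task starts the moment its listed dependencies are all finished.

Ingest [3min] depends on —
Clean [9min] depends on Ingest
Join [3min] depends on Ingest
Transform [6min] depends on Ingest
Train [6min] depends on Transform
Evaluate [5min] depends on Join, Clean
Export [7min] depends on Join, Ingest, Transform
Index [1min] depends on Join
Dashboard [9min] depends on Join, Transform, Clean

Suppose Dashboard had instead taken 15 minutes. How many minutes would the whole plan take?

27

The binding path is Ingest→Clean→Dashboard = 3+9+9 = 21; finish at 21 minutes.
Dashboard is on the critical path; changing it to 15 makes that path 27 minutes.
That remains the longest chain; total 27 minutes.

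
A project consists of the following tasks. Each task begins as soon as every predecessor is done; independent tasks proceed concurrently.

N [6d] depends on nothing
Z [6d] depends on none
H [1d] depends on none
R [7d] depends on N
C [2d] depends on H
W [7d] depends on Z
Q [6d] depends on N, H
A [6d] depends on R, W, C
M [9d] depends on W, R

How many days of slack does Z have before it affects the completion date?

0

Critical path: N→R→M = 6+7+9 = 22, so the finish is 22 days.
Longest path through Z: 22 days (earliest finish 6, latest finish 6).
Slack of Z = 0 − 0 = 0 days.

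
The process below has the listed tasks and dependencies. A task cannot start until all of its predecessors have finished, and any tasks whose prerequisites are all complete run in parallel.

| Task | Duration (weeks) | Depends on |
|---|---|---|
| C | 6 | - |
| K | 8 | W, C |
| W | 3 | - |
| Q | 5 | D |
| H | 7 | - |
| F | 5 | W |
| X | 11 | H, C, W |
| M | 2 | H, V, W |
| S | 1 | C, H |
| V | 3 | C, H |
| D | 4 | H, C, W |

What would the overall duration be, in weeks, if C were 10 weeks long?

As given, the longest chain is H→X = 7+11 = 18, so the finish is 18 weeks.
C has 1 week of float (longest path through it is 17).
The binding chain switches to C→X = 10+11 = 21; finish 21 weeks.

21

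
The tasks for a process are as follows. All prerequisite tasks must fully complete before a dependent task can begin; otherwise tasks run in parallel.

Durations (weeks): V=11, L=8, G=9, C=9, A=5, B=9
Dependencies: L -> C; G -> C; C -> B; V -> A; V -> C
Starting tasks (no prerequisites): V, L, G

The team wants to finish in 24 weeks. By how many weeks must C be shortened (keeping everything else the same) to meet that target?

Current finish: 29 weeks; target: 24.
C is on every critical path, so each week cut from C cuts the finish by one (this holds down to a finish of 21).
Need 29 − 24 = 5 weeks off C → C becomes 4 weeks, finish becomes 24.

5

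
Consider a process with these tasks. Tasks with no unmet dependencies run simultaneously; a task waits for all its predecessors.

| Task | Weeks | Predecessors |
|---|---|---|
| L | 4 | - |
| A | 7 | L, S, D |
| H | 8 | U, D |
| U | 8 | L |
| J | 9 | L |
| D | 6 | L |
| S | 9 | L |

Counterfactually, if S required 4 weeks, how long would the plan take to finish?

20

Critical path before the change: L→S→A = 4+9+7 = 20 giving 20 weeks.
S lies on that path, so at 4 weeks the path becomes 15 weeks.
The binding chain switches to L→U→H = 4+8+8 = 20; finish 20 weeks.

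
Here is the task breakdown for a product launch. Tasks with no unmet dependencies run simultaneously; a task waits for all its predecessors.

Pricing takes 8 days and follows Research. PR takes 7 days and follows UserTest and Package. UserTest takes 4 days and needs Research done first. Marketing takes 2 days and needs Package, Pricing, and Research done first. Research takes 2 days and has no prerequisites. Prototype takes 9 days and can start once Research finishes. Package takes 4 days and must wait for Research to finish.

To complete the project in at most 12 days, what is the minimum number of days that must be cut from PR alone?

Current finish: 13 days; target: 12.
PR is on every critical path, so each day cut from PR cuts the finish by one (this holds down to a finish of 12).
Need 13 − 12 = 1 day off PR → PR becomes 6 days, finish becomes 12.

1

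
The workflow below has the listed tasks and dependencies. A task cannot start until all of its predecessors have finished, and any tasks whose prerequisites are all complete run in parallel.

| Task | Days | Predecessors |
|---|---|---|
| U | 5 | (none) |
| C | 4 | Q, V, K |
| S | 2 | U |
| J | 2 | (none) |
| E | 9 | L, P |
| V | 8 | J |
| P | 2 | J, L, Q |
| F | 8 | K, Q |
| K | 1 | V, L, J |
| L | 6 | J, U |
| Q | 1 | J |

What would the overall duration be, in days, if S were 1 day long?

Critical path before the change: U→L→P→E = 5+6+2+9 = 22 giving 22 days.
S has 15 days of float (longest path through it is 7).
No other chain overtakes it, so the finish is 22 days.

22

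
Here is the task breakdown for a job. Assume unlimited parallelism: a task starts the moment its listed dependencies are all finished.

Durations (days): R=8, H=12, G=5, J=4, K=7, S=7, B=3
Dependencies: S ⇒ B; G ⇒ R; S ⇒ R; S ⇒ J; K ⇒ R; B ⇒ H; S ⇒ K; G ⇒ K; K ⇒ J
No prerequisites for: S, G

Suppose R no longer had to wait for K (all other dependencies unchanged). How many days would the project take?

22

With the dependency in place, S→K→R = 7+7+8 = 22 sets the finish at 22 days.
Without K→R, R's earliest start moves from 14 to 7.
After: S→B→H = 7+3+12 = 22 → 22 days.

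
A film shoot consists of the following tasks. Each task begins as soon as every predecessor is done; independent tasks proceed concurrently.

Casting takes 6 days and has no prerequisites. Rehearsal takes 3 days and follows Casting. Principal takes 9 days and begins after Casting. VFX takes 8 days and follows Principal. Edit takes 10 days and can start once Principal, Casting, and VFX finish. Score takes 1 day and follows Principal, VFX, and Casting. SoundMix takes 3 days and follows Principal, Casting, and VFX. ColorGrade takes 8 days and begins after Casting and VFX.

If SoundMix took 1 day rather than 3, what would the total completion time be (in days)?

Actual critical path: Casting→Principal→VFX→Edit = 6+9+8+10 = 33 ⇒ 33 days.
The longest path through SoundMix is only 26 days, so SoundMix has float 7.
No other chain overtakes it, so the finish is 33 days.

33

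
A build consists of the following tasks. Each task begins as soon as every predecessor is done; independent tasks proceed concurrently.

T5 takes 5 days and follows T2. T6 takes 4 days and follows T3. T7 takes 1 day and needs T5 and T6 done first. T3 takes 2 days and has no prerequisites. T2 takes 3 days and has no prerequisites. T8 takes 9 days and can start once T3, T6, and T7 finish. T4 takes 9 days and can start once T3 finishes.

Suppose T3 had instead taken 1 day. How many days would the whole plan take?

Critical path before the change: T2→T5→T7→T8 = 3+5+1+9 = 18 giving 18 days.
T3 has 2 days of float (longest path through it is 16).
The critical path is still T2→T5→T7→T8; finish is now 18 days.

18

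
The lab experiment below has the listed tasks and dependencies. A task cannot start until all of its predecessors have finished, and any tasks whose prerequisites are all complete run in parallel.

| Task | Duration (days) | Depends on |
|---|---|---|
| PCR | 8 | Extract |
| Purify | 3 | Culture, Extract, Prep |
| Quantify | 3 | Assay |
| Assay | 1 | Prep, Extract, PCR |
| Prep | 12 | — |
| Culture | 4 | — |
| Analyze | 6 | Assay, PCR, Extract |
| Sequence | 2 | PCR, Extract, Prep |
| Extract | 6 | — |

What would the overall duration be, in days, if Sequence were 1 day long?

21

Actual critical path: Extract→PCR→Assay→Analyze = 6+8+1+6 = 21 ⇒ 21 days.
The longest path through Sequence is only 16 days, so Sequence has float 5.
No other chain overtakes it, so the finish is 21 days.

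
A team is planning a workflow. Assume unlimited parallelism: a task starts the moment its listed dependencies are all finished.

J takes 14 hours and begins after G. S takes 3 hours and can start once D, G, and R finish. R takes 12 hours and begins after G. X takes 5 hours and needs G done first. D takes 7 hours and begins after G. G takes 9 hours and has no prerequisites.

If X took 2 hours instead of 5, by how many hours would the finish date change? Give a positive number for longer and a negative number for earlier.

0

Actual critical path: G→R→S = 9+12+3 = 24 ⇒ 24 hours.
The longest path through X is only 14 hours, so X has float 10.
The critical path is still G→R→S; finish is now 24 hours.
Change in finish: 24 − 24 = +0 hours.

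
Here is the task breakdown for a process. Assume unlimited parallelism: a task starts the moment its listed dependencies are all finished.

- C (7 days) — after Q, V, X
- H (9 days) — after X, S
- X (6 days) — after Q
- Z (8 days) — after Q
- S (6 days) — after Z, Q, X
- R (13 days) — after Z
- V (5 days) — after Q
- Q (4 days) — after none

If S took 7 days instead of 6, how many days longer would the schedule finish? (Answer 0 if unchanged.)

Actual critical path: Q→Z→S→H = 4+8+6+9 = 27 ⇒ 27 days.
S lies on that path, so at 7 days the path becomes 28 days.
That remains the longest chain; total 28 days.
Change in finish: 28 − 27 = +1 days.

1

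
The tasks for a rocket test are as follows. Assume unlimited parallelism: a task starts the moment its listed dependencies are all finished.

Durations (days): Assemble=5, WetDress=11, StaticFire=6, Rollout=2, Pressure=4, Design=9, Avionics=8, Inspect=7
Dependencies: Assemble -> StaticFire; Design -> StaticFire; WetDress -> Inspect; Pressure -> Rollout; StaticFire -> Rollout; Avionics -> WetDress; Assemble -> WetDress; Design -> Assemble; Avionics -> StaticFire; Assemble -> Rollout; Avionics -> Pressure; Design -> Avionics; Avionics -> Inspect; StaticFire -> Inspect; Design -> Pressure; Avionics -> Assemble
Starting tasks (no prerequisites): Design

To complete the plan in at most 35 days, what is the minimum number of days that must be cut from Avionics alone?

5

Current finish: 40 days; target: 35.
Avionics is on every critical path, so each day cut from Avionics cuts the finish by one (this holds down to a finish of 33).
Need 40 − 35 = 5 days off Avionics → Avionics becomes 3 days, finish becomes 35.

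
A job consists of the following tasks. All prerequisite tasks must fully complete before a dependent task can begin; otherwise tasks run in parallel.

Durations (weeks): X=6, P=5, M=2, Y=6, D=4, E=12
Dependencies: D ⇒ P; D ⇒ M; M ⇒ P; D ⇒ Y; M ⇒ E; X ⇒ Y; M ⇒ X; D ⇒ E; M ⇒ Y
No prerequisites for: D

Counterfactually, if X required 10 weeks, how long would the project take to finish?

Actual critical path: D→M→X→Y = 4+2+6+6 = 18 ⇒ 18 weeks.
Since X is critical, the +4 change carries straight to that chain (now 22 weeks).
The critical path is still D→M→X→Y; finish is now 22 weeks.

22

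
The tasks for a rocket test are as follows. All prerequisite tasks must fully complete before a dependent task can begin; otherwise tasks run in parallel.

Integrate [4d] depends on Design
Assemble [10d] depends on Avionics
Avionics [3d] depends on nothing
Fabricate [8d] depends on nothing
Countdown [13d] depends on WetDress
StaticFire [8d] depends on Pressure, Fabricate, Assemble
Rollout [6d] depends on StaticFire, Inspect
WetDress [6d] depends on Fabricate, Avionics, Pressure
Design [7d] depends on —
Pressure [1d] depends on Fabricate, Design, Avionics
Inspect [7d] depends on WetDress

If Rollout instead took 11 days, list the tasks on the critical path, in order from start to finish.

Fabricate, Pressure, WetDress, Inspect, Rollout

As given, the longest chain is Fabricate→Pressure→WetDress→Inspect→Rollout = 8+1+6+7+6 = 28, so the finish is 28 days.
Rollout lies on that path, so at 11 days the path becomes 33 days.
That remains the longest chain; total 33 days.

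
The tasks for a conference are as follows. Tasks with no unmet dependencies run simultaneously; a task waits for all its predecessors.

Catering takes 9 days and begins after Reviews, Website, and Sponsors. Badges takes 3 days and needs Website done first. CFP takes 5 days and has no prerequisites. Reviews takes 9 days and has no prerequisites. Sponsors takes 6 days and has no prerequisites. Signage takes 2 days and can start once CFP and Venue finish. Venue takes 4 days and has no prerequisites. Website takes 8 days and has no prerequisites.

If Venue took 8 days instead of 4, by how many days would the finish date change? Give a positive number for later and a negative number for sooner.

0

Baseline: Reviews→Catering = 9+9 = 18 → 18 days.
Venue has 12 days of float (longest path through it is 6).
No other chain overtakes it, so the finish is 18 days.
Change in finish: 18 − 18 = +0 days.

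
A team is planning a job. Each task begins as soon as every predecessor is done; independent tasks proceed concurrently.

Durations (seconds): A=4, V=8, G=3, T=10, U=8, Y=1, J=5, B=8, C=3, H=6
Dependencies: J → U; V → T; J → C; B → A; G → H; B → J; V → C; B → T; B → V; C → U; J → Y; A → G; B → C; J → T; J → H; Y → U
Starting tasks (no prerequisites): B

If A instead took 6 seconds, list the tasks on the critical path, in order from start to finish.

As given, the longest chain is B→V→C→U = 8+8+3+8 = 27, so the finish is 27 seconds.
A is off the critical path — its longest chain is 21 seconds, giving 6 of slack.
That remains the longest chain; total 27 seconds.

B, V, C, U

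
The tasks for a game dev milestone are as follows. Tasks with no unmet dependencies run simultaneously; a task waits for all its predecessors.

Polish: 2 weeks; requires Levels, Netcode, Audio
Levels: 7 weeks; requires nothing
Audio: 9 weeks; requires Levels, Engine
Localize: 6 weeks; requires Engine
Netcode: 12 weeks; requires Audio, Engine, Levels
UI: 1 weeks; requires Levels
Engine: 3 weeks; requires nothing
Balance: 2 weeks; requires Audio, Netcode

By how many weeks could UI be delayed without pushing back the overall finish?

22

The longest chain is Levels→Audio→Netcode→Balance = 7+9+12+2 = 30; overall finish 30 weeks.
UI finishes as early as 8 and must finish by 30.
Float = 30 − 8 = 22.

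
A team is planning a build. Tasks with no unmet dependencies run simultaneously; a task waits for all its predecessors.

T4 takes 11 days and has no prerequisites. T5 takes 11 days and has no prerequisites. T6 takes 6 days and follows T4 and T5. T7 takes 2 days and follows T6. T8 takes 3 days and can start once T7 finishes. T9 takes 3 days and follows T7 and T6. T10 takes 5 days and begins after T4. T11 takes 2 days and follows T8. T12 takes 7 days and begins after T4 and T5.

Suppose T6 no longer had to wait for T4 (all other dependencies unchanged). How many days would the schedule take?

With the dependency in place, T4→T6→T7→T8→T11 = 11+6+2+3+2 = 24 sets the finish at 24 days.
Dropping T4→T6 doesn't change T6's earliest start (11); another predecessor still binds.
The longest chain is now T5→T6→T7→T8→T11 = 11+6+2+3+2 = 24, so the schedule takes 24 days.

24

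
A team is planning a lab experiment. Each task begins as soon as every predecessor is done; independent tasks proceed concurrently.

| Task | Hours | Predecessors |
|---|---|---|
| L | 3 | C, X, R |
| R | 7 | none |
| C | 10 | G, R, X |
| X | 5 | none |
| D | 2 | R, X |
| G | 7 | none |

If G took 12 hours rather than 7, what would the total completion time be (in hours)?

As given, the longest chain is G→C→L = 7+10+3 = 20, so the finish is 20 hours.
G lies on that path, so at 12 hours the path becomes 25 hours.
The critical path is still G→C→L; finish is now 25 hours.

25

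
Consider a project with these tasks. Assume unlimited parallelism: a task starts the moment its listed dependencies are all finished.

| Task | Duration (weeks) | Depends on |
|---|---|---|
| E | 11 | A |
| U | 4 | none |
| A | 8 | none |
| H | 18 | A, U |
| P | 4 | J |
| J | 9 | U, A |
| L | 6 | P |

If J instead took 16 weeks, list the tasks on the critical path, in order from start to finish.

Actual critical path: A→J→P→L = 8+9+4+6 = 27 ⇒ 27 weeks.
J is on the critical path; changing it to 16 makes that path 34 weeks.
No other chain overtakes it, so the finish is 34 weeks.

A, J, P, L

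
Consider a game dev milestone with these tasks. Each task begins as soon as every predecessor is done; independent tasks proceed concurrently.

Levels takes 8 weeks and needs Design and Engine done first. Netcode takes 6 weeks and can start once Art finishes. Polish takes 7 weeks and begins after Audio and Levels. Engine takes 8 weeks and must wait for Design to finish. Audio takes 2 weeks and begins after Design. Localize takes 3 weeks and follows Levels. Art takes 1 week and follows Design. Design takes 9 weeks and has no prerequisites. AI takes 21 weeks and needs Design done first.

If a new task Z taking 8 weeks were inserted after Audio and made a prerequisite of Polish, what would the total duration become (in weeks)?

32

Originally the game dev milestone takes 32 weeks.
With Z inserted, Polish now waits for max(Audio, Levels, Z).
New critical path: Design→Engine→Levels→Polish = 9+8+8+7 = 32 ⇒ 32 weeks.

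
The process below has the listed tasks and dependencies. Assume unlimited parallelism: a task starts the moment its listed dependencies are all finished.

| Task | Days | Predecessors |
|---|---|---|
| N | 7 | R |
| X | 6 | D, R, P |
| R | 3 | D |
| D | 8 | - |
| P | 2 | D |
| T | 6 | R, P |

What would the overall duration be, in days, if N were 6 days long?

Baseline: D→R→N = 8+3+7 = 18 → 18 days.
N is on the critical path; changing it to 6 makes that path 17 days.
That remains the longest chain; total 17 days.

17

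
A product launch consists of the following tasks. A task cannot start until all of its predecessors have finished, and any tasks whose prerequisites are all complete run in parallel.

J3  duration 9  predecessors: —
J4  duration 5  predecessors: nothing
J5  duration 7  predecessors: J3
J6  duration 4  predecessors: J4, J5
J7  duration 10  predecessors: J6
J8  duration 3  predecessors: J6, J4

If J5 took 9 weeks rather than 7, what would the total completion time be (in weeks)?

32

Critical path before the change: J3→J5→J6→J7 = 9+7+4+10 = 30 giving 30 weeks.
Since J5 is critical, the +2 change carries straight to that chain (now 32 weeks).
No other chain overtakes it, so the finish is 32 weeks.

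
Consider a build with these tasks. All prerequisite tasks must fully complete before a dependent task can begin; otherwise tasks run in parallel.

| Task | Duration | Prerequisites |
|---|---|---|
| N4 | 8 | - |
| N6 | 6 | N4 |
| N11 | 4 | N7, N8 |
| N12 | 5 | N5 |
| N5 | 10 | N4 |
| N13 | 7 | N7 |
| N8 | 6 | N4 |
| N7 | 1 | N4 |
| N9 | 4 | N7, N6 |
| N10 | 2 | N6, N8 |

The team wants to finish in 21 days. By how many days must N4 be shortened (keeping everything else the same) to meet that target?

Current finish: 23 days; target: 21.
N4 is on every critical path, so each day cut from N4 cuts the finish by one (this holds down to a finish of 16).
Need 23 − 21 = 2 days off N4 → N4 becomes 6 days, finish becomes 21.

2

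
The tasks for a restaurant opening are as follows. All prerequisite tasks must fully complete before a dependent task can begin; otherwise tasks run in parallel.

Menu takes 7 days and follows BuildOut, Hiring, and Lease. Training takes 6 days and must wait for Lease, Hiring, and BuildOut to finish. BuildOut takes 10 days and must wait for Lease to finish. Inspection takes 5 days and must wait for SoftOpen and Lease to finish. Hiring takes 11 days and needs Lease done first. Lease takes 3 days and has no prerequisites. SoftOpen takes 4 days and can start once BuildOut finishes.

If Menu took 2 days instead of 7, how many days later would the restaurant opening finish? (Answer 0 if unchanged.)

0

Baseline: Lease→BuildOut→SoftOpen→Inspection = 3+10+4+5 = 22 → 22 days.
Menu has 1 day of float (longest path through it is 21).
The critical path is still Lease→BuildOut→SoftOpen→Inspection; finish is now 22 days.
Change in finish: 22 − 22 = +0 days.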